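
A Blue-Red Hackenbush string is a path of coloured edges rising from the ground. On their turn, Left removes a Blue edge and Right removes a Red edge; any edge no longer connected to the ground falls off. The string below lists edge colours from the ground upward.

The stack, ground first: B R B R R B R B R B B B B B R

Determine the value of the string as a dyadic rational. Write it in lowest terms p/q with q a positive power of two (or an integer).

9597/16384

Prefix values for B R B R R B R B R B B B B B R via {L|R} + simplicity:
B: Left { 0 }, Right { — } = simplest 1
BR: Left { 0 }, Right { 1 } = simplest 1/2
BRB: Left { 0; 1/2 }, Right { 1 } = simplest 3/4
BRBR: Left { 0; 1/2 }, Right { 3/4; 1 } = simplest 5/8
BRBRR: Left { 0; 1/2 }, Right { 5/8; 3/4; 1 } = simplest 9/16
BRBRRB: Left { 0; 1/2; 9/16 }, Right { 5/8; 3/4; 1 } = simplest 19/32
BRBRRBR: Left { 0; 1/2; 9/16 }, Right { 19/32; 5/8; 3/4; 1 } = simplest 37/64
BRBRRBRB: Left { 0; 1/2; 9/16; 37/64 }, Right { 19/32; 5/8; 3/4; 1 } = simplest 75/128
BRBRRBRBR: Left { 0; 1/2; 9/16; 37/64 }, Right { 75/128; 19/32; 5/8; 3/4; 1 } = simplest 149/256
BRBRRBRBRB: Left { 0; 1/2; 9/16; 37/64; 149/256 }, Right { 75/128; 19/32; 5/8; 3/4; 1 } = simplest 299/512
BRBRRBRBRBB: Left { 0; 1/2; 9/16; 37/64; 149/256; 299/512 }, Right { 75/128; 19/32; 5/8; 3/4; 1 } = simplest 599/1024
BRBRRBRBRBBB: Left { 0; 1/2; 9/16; 37/64; 149/256; 299/512; 599/1024 }, Right { 75/128; 19/32; 5/8; 3/4; 1 } = simplest 1199/2048
BRBRRBRBRBBBB: Left { 0; 1/2; 9/16; 37/64; 149/256; 299/512; 599/1024; 1199/2048 }, Right { 75/128; 19/32; 5/8; 3/4; 1 } = simplest 2399/4096
BRBRRBRBRBBBBB: Left { 0; 1/2; 9/16; 37/64; 149/256; 299/512; 599/1024; 1199/2048; 2399/4096 }, Right { 75/128; 19/32; 5/8; 3/4; 1 } = simplest 4799/8192
BRBRRBRBRBBBBBR: Left { 0; 1/2; 9/16; 37/64; 149/256; 299/512; 599/1024; 1199/2048; 2399/4096 }, Right { 4799/8192; 75/128; 19/32; 5/8; 3/4; 1 } = simplest 9597/16384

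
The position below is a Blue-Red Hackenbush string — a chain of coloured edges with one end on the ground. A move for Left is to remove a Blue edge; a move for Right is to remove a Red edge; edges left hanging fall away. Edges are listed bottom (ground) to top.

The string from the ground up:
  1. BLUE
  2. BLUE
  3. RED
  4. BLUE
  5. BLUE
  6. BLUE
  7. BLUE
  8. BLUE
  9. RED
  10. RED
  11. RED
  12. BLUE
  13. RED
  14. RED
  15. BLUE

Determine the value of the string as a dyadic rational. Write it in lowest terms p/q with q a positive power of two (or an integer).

Recurse on prefixes of the 15-edge string BLUE BLUE RED BLUE BLUE BLUE BLUE BLUE RED RED RED BLUE RED RED BLUE:
1 of 15 · B · max L 0 · min R +∞ so 1
2 of 15 · BB · max L 1 · min R +∞ so 2
3 of 15 · BBR · max L 1 · min R 2 so 3/2
4 of 15 · BBRB · max L 3/2 · min R 2 so 7/4
5 of 15 · BBRBB · max L 7/4 · min R 2 so 15/8
6 of 15 · BBRBBB · max L 15/8 · min R 2 so 31/16
7 of 15 · BBRBBBB · max L 31/16 · min R 2 so 63/32
8 of 15 · BBRBBBBB · max L 63/32 · min R 2 so 127/64
9 of 15 · BBRBBBBBR · max L 63/32 · min R 127/64 so 253/128
10 of 15 · BBRBBBBBRR · max L 63/32 · min R 253/128 so 505/256
11 of 15 · BBRBBBBBRRR · max L 63/32 · min R 505/256 so 1009/512
12 of 15 · BBRBBBBBRRRB · max L 1009/512 · min R 505/256 so 2019/1024
13 of 15 · BBRBBBBBRRRBR · max L 1009/512 · min R 2019/1024 so 4037/2048
14 of 15 · BBRBBBBBRRRBRR · max L 1009/512 · min R 4037/2048 so 8073/4096
15 of 15 · BBRBBBBBRRRBRRB · max L 8073/4096 · min R 4037/2048 so 16147/8192

16147/8192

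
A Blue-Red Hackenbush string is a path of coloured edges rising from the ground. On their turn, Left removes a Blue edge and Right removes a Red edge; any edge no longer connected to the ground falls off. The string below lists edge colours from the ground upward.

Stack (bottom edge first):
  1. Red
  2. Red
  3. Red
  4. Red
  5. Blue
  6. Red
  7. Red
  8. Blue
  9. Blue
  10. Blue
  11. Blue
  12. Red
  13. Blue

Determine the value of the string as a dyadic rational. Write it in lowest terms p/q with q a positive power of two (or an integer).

Build G(s[:k]) for k = 1..13, string s = Red Red Red Red Blue Red Red Blue Blue Blue Blue Red Blue.
1 of 13 · R · max L −∞ · min R 0 → -1
2 of 13 · RR · max L −∞ · min R -1 → -2
3 of 13 · RRR · max L −∞ · min R -2 → -3
4 of 13 · RRRR · max L −∞ · min R -3 → -4
5 of 13 · RRRRB · max L -4 · min R -3 → -7/2
6 of 13 · RRRRBR · max L -4 · min R -7/2 → -15/4
7 of 13 · RRRRBRR · max L -4 · min R -15/4 → -31/8
8 of 13 · RRRRBRRB · max L -31/8 · min R -15/4 → -61/16
9 of 13 · RRRRBRRBB · max L -61/16 · min R -15/4 → -121/32
10 of 13 · RRRRBRRBBB · max L -121/32 · min R -15/4 → -241/64
11 of 13 · RRRRBRRBBBB · max L -241/64 · min R -15/4 → -481/128
12 of 13 · RRRRBRRBBBBR · max L -241/64 · min R -481/128 → -963/256
13 of 13 · RRRRBRRBBBBRB · max L -963/256 · min R -481/128 → -1925/512

-1925/512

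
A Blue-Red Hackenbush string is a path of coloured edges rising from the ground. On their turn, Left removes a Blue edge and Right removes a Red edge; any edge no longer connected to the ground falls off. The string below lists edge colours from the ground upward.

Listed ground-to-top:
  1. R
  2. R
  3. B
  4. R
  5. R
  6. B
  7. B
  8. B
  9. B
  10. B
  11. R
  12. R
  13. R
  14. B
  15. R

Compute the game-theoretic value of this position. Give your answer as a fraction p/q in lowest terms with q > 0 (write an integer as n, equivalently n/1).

Build G(s[:k]) for k = 1..15, string s = R R B R R B B B B B R R R B R.
G_1 [R]  L=[(no moves)]  R=[0]  → -1
G_2 [RR]  L=[(no moves)]  R=[-1; 0]  → -2
G_3 [RRB]  L=[-2]  R=[-1; 0]  → -3/2
G_4 [RRBR]  L=[-2]  R=[-3/2; -1; 0]  → -7/4
G_5 [RRBRR]  L=[-2]  R=[-7/4; -3/2; -1; 0]  → -15/8
G_6 [RRBRRB]  L=[-2; -15/8]  R=[-7/4; -3/2; -1; 0]  → -29/16
G_7 [RRBRRBB]  L=[-2; -15/8; -29/16]  R=[-7/4; -3/2; -1; 0]  → -57/32
G_8 [RRBRRBBB]  L=[-2; -15/8; -29/16; -57/32]  R=[-7/4; -3/2; -1; 0]  → -113/64
G_9 [RRBRRBBBB]  L=[-2; -15/8; -29/16; -57/32; -113/64]  R=[-7/4; -3/2; -1; 0]  → -225/128
G_10 [RRBRRBBBBB]  L=[-2; -15/8; -29/16; -57/32; -113/64; -225/128]  R=[-7/4; -3/2; -1; 0]  → -449/256
G_11 [RRBRRBBBBBR]  L=[-2; -15/8; -29/16; -57/32; -113/64; -225/128]  R=[-449/256; -7/4; -3/2; -1; 0]  → -899/512
G_12 [RRBRRBBBBBRR]  L=[-2; -15/8; -29/16; -57/32; -113/64; -225/128]  R=[-899/512; -449/256; -7/4; -3/2; -1; 0]  → -1799/1024
G_13 [RRBRRBBBBBRRR]  L=[-2; -15/8; -29/16; -57/32; -113/64; -225/128]  R=[-1799/1024; -899/512; -449/256; -7/4; -3/2; -1; 0]  → -3599/2048
G_14 [RRBRRBBBBBRRRB]  L=[-2; -15/8; -29/16; -57/32; -113/64; -225/128; -3599/2048]  R=[-1799/1024; -899/512; -449/256; -7/4; -3/2; -1; 0]  → -7197/4096
G_15 [RRBRRBBBBBRRRBR]  L=[-2; -15/8; -29/16; -57/32; -113/64; -225/128; -3599/2048]  R=[-7197/4096; -1799/1024; -899/512; -449/256; -7/4; -3/2; -1; 0]  → -14395/8192

-14395/8192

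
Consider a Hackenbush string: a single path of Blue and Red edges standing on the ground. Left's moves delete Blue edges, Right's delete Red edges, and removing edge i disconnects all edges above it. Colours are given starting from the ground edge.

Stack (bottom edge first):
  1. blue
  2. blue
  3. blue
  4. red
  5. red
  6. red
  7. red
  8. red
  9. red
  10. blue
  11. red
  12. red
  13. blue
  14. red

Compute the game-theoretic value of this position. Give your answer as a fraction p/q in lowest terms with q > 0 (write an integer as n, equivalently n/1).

1 of 14 · b · max L 0 · min R +∞ — 1
2 of 14 · bb · max L 1 · min R +∞ — 2
3 of 14 · bbb · max L 2 · min R +∞ — 3
4 of 14 · bbbr · max L 2 · min R 3 — 5/2
5 of 14 · bbbrr · max L 2 · min R 5/2 — 9/4
6 of 14 · bbbrrr · max L 2 · min R 9/4 — 17/8
7 of 14 · bbbrrrr · max L 2 · min R 17/8 — 33/16
8 of 14 · bbbrrrrr · max L 2 · min R 33/16 — 65/32
9 of 14 · bbbrrrrrr · max L 2 · min R 65/32 — 129/64
10 of 14 · bbbrrrrrrb · max L 129/64 · min R 65/32 — 259/128
11 of 14 · bbbrrrrrrbr · max L 129/64 · min R 259/128 — 517/256
12 of 14 · bbbrrrrrrbrr · max L 129/64 · min R 517/256 — 1033/512
13 of 14 · bbbrrrrrrbrrb · max L 1033/512 · min R 517/256 — 2067/1024
14 of 14 · bbbrrrrrrbrrbr · max L 1033/512 · min R 2067/1024 — 4133/2048

4133/2048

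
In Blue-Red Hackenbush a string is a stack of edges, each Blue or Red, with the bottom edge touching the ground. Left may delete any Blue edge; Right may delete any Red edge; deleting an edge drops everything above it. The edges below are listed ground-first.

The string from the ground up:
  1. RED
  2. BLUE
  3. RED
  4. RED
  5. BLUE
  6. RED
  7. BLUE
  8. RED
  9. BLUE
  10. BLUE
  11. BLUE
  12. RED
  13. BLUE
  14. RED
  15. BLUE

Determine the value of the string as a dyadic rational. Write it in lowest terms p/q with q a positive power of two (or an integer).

-13589/16384

1 of 15 · R · max L −∞ · min R 0 → -1
2 of 15 · RB · max L -1 · min R 0 → -1/2
3 of 15 · RBR · max L -1 · min R -1/2 → -3/4
4 of 15 · RBRR · max L -1 · min R -3/4 → -7/8
5 of 15 · RBRRB · max L -7/8 · min R -3/4 → -13/16
6 of 15 · RBRRBR · max L -7/8 · min R -13/16 → -27/32
7 of 15 · RBRRBRB · max L -27/32 · min R -13/16 → -53/64
8 of 15 · RBRRBRBR · max L -27/32 · min R -53/64 → -107/128
9 of 15 · RBRRBRBRB · max L -107/128 · min R -53/64 → -213/256
10 of 15 · RBRRBRBRBB · max L -213/256 · min R -53/64 → -425/512
11 of 15 · RBRRBRBRBBB · max L -425/512 · min R -53/64 → -849/1024
12 of 15 · RBRRBRBRBBBR · max L -425/512 · min R -849/1024 → -1699/2048
13 of 15 · RBRRBRBRBBBRB · max L -1699/2048 · min R -849/1024 → -3397/4096
14 of 15 · RBRRBRBRBBBRBR · max L -1699/2048 · min R -3397/4096 → -6795/8192
15 of 15 · RBRRBRBRBBBRBRB · max L -6795/8192 · min R -3397/4096 → -13589/16384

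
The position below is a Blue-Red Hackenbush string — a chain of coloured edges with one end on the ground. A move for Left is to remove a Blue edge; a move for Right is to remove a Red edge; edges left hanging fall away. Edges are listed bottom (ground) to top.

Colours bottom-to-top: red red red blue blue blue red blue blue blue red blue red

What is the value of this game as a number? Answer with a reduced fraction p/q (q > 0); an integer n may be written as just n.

Recurse on prefixes of the 13-edge string red red red blue blue blue red blue blue blue red blue red:
r: Left { (no moves) }, Right { 0 } gives simplest -1
rr: Left { (no moves) }, Right { -1; 0 } gives simplest -2
rrr: Left { (no moves) }, Right { -2; -1; 0 } gives simplest -3
rrrb: Left { -3 }, Right { -2; -1; 0 } gives simplest -5/2
rrrbb: Left { -3; -5/2 }, Right { -2; -1; 0 } gives simplest -9/4
rrrbbb: Left { -3; -5/2; -9/4 }, Right { -2; -1; 0 } gives simplest -17/8
rrrbbbr: Left { -3; -5/2; -9/4 }, Right { -17/8; -2; -1; 0 } gives simplest -35/16
rrrbbbrb: Left { -3; -5/2; -9/4; -35/16 }, Right { -17/8; -2; -1; 0 } gives simplest -69/32
rrrbbbrbb: Left { -3; -5/2; -9/4; -35/16; -69/32 }, Right { -17/8; -2; -1; 0 } gives simplest -137/64
rrrbbbrbbb: Left { -3; -5/2; -9/4; -35/16; -69/32; -137/64 }, Right { -17/8; -2; -1; 0 } gives simplest -273/128
rrrbbbrbbbr: Left { -3; -5/2; -9/4; -35/16; -69/32; -137/64 }, Right { -273/128; -17/8; -2; -1; 0 } gives simplest -547/256
rrrbbbrbbbrb: Left { -3; -5/2; -9/4; -35/16; -69/32; -137/64; -547/256 }, Right { -273/128; -17/8; -2; -1; 0 } gives simplest -1093/512
rrrbbbrbbbrbr: Left { -3; -5/2; -9/4; -35/16; -69/32; -137/64; -547/256 }, Right { -1093/512; -273/128; -17/8; -2; -1; 0 } gives simplest -2187/1024

-2187/1024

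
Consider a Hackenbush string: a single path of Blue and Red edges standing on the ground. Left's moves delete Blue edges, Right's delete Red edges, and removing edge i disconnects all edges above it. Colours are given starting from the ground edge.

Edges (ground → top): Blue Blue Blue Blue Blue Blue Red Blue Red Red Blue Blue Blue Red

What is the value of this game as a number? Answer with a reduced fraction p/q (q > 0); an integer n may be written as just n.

B: Left { 0 }, Right { (no moves) } = simplest 1
BB: Left { 0, 1 }, Right { (no moves) } = simplest 2
BBB: Left { 0, 1, 2 }, Right { (no moves) } = simplest 3
BBBB: Left { 0, 1, 2, 3 }, Right { (no moves) } = simplest 4
BBBBB: Left { 0, 1, 2, 3, 4 }, Right { (no moves) } = simplest 5
BBBBBB: Left { 0, 1, 2, 3, 4, 5 }, Right { (no moves) } = simplest 6
BBBBBBR: Left { 0, 1, 2, 3, 4, 5 }, Right { 6 } = simplest 11/2
BBBBBBRB: Left { 0, 1, 2, 3, 4, 5, 11/2 }, Right { 6 } = simplest 23/4
BBBBBBRBR: Left { 0, 1, 2, 3, 4, 5, 11/2 }, Right { 23/4, 6 } = simplest 45/8
BBBBBBRBRR: Left { 0, 1, 2, 3, 4, 5, 11/2 }, Right { 45/8, 23/4, 6 } = simplest 89/16
BBBBBBRBRRB: Left { 0, 1, 2, 3, 4, 5, 11/2, 89/16 }, Right { 45/8, 23/4, 6 } = simplest 179/32
BBBBBBRBRRBB: Left { 0, 1, 2, 3, 4, 5, 11/2, 89/16, 179/32 }, Right { 45/8, 23/4, 6 } = simplest 359/64
BBBBBBRBRRBBB: Left { 0, 1, 2, 3, 4, 5, 11/2, 89/16, 179/32, 359/64 }, Right { 45/8, 23/4, 6 } = simplest 719/128
BBBBBBRBRRBBBR: Left { 0, 1, 2, 3, 4, 5, 11/2, 89/16, 179/32, 359/64 }, Right { 719/128, 45/8, 23/4, 6 } = simplest 1437/256

1437/256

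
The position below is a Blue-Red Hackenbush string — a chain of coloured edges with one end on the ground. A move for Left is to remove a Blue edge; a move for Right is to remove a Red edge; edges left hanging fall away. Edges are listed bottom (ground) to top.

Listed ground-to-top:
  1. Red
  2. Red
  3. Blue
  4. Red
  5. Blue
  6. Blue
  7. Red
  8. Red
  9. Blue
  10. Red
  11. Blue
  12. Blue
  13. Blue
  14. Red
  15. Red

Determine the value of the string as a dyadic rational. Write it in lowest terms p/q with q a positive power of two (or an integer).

G(R) = { ∅ | 0 } => -1
G(RR) = { ∅ | -1, 0 } => -2
G(RRB) = { -2 | -1, 0 } => -3/2
G(RRBR) = { -2 | -3/2, -1, 0 } => -7/4
G(RRBRB) = { -2, -7/4 | -3/2, -1, 0 } => -13/8
G(RRBRBB) = { -2, -7/4, -13/8 | -3/2, -1, 0 } => -25/16
G(RRBRBBR) = { -2, -7/4, -13/8 | -25/16, -3/2, -1, 0 } => -51/32
G(RRBRBBRR) = { -2, -7/4, -13/8 | -51/32, -25/16, -3/2, -1, 0 } => -103/64
G(RRBRBBRRB) = { -2, -7/4, -13/8, -103/64 | -51/32, -25/16, -3/2, -1, 0 } => -205/128
G(RRBRBBRRBR) = { -2, -7/4, -13/8, -103/64 | -205/128, -51/32, -25/16, -3/2, -1, 0 } => -411/256
G(RRBRBBRRBRB) = { -2, -7/4, -13/8, -103/64, -411/256 | -205/128, -51/32, -25/16, -3/2, -1, 0 } => -821/512
G(RRBRBBRRBRBB) = { -2, -7/4, -13/8, -103/64, -411/256, -821/512 | -205/128, -51/32, -25/16, -3/2, -1, 0 } => -1641/1024
G(RRBRBBRRBRBBB) = { -2, -7/4, -13/8, -103/64, -411/256, -821/512, -1641/1024 | -205/128, -51/32, -25/16, -3/2, -1, 0 } => -3281/2048
G(RRBRBBRRBRBBBR) = { -2, -7/4, -13/8, -103/64, -411/256, -821/512, -1641/1024 | -3281/2048, -205/128, -51/32, -25/16, -3/2, -1, 0 } => -6563/4096
G(RRBRBBRRBRBBBRR) = { -2, -7/4, -13/8, -103/64, -411/256, -821/512, -1641/1024 | -6563/4096, -3281/2048, -205/128, -51/32, -25/16, -3/2, -1, 0 } => -13127/8192

-13127/8192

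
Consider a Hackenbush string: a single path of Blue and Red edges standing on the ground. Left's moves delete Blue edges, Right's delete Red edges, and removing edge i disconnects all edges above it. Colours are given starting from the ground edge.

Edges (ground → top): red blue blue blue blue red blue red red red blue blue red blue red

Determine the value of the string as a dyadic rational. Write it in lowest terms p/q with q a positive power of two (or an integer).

-1483/16384

v(r) = { — | 0 } so -1
v(rb) = { -1 | 0 } so -1/2
v(rbb) = { -1,-1/2 | 0 } so -1/4
v(rbbb) = { -1,-1/2,-1/4 | 0 } so -1/8
v(rbbbb) = { -1,-1/2,-1/4,-1/8 | 0 } so -1/16
v(rbbbbr) = { -1,-1/2,-1/4,-1/8 | -1/16,0 } so -3/32
v(rbbbbrb) = { -1,-1/2,-1/4,-1/8,-3/32 | -1/16,0 } so -5/64
v(rbbbbrbr) = { -1,-1/2,-1/4,-1/8,-3/32 | -5/64,-1/16,0 } so -11/128
v(rbbbbrbrr) = { -1,-1/2,-1/4,-1/8,-3/32 | -11/128,-5/64,-1/16,0 } so -23/256
v(rbbbbrbrrr) = { -1,-1/2,-1/4,-1/8,-3/32 | -23/256,-11/128,-5/64,-1/16,0 } so -47/512
v(rbbbbrbrrrb) = { -1,-1/2,-1/4,-1/8,-3/32,-47/512 | -23/256,-11/128,-5/64,-1/16,0 } so -93/1024
v(rbbbbrbrrrbb) = { -1,-1/2,-1/4,-1/8,-3/32,-47/512,-93/1024 | -23/256,-11/128,-5/64,-1/16,0 } so -185/2048
v(rbbbbrbrrrbbr) = { -1,-1/2,-1/4,-1/8,-3/32,-47/512,-93/1024 | -185/2048,-23/256,-11/128,-5/64,-1/16,0 } so -371/4096
v(rbbbbrbrrrbbrb) = { -1,-1/2,-1/4,-1/8,-3/32,-47/512,-93/1024,-371/4096 | -185/2048,-23/256,-11/128,-5/64,-1/16,0 } so -741/8192
v(rbbbbrbrrrbbrbr) = { -1,-1/2,-1/4,-1/8,-3/32,-47/512,-93/1024,-371/4096 | -741/8192,-185/2048,-23/256,-11/128,-5/64,-1/16,0 } so -1483/16384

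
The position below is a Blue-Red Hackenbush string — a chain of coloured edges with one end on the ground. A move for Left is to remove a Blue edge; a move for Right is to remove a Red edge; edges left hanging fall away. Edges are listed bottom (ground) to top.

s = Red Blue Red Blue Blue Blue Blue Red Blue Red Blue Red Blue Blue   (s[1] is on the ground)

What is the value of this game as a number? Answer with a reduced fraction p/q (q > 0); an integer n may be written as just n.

1 of 14 · R · max L −∞ · min R 0 gives -1
2 of 14 · RB · max L -1 · min R 0 gives -1/2
3 of 14 · RBR · max L -1 · min R -1/2 gives -3/4
4 of 14 · RBRB · max L -3/4 · min R -1/2 gives -5/8
5 of 14 · RBRBB · max L -5/8 · min R -1/2 gives -9/16
6 of 14 · RBRBBB · max L -9/16 · min R -1/2 gives -17/32
7 of 14 · RBRBBBB · max L -17/32 · min R -1/2 gives -33/64
8 of 14 · RBRBBBBR · max L -17/32 · min R -33/64 gives -67/128
9 of 14 · RBRBBBBRB · max L -67/128 · min R -33/64 gives -133/256
10 of 14 · RBRBBBBRBR · max L -67/128 · min R -133/256 gives -267/512
11 of 14 · RBRBBBBRBRB · max L -267/512 · min R -133/256 gives -533/1024
12 of 14 · RBRBBBBRBRBR · max L -267/512 · min R -533/1024 gives -1067/2048
13 of 14 · RBRBBBBRBRBRB · max L -1067/2048 · min R -533/1024 gives -2133/4096
14 of 14 · RBRBBBBRBRBRBB · max L -2133/4096 · min R -533/1024 gives -4265/8192

-4265/8192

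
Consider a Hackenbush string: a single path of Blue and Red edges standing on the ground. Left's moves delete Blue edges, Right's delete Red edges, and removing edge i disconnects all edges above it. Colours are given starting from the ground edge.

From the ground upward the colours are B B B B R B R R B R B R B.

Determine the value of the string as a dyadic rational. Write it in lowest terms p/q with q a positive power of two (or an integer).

B: Left { 0 }, Right { — } — simplest 1
BB: Left { 0; 1 }, Right { — } — simplest 2
BBB: Left { 0; 1; 2 }, Right { — } — simplest 3
BBBB: Left { 0; 1; 2; 3 }, Right { — } — simplest 4
BBBBR: Left { 0; 1; 2; 3 }, Right { 4 } — simplest 7/2
BBBBRB: Left { 0; 1; 2; 3; 7/2 }, Right { 4 } — simplest 15/4
BBBBRBR: Left { 0; 1; 2; 3; 7/2 }, Right { 15/4; 4 } — simplest 29/8
BBBBRBRR: Left { 0; 1; 2; 3; 7/2 }, Right { 29/8; 15/4; 4 } — simplest 57/16
BBBBRBRRB: Left { 0; 1; 2; 3; 7/2; 57/16 }, Right { 29/8; 15/4; 4 } — simplest 115/32
BBBBRBRRBR: Left { 0; 1; 2; 3; 7/2; 57/16 }, Right { 115/32; 29/8; 15/4; 4 } — simplest 229/64
BBBBRBRRBRB: Left { 0; 1; 2; 3; 7/2; 57/16; 229/64 }, Right { 115/32; 29/8; 15/4; 4 } — simplest 459/128
BBBBRBRRBRBR: Left { 0; 1; 2; 3; 7/2; 57/16; 229/64 }, Right { 459/128; 115/32; 29/8; 15/4; 4 } — simplest 917/256
BBBBRBRRBRBRB: Left { 0; 1; 2; 3; 7/2; 57/16; 229/64; 917/256 }, Right { 459/128; 115/32; 29/8; 15/4; 4 } — simplest 1835/512

1835/512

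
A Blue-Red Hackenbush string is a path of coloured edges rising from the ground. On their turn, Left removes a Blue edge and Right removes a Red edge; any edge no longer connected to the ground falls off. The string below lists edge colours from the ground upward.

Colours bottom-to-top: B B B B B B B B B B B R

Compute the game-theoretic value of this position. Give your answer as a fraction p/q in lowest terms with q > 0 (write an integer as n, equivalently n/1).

step 1: add B to get B; options L={ 0 } R={ ∅ } → 1
step 2: add B to get BB; options L={ 0,1 } R={ ∅ } → 2
step 3: add B to get BBB; options L={ 0,1,2 } R={ ∅ } → 3
step 4: add B to get BBBB; options L={ 0,1,2,3 } R={ ∅ } → 4
step 5: add B to get BBBBB; options L={ 0,1,2,3,4 } R={ ∅ } → 5
step 6: add B to get BBBBBB; options L={ 0,1,2,3,4,5 } R={ ∅ } → 6
step 7: add B to get BBBBBBB; options L={ 0,1,2,3,4,5,6 } R={ ∅ } → 7
step 8: add B to get BBBBBBBB; options L={ 0,1,2,3,4,5,6,7 } R={ ∅ } → 8
step 9: add B to get BBBBBBBBB; options L={ 0,1,2,3,4,5,6,7,8 } R={ ∅ } → 9
step 10: add B to get BBBBBBBBBB; options L={ 0,1,2,3,4,5,6,7,8,9 } R={ ∅ } → 10
step 11: add B to get BBBBBBBBBBB; options L={ 0,1,2,3,4,5,6,7,8,9,10 } R={ ∅ } → 11
step 12: add R to get BBBBBBBBBBBR; options L={ 0,1,2,3,4,5,6,7,8,9,10 } R={ 11 } → 21/2

21/2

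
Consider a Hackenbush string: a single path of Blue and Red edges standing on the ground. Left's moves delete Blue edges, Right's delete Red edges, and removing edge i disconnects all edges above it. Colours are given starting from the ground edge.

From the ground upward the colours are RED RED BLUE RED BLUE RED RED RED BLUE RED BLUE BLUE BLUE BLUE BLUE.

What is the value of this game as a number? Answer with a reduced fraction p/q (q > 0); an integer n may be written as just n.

step 1: add RED to get R; options L={ (no moves) } R={ 0 } = -1
step 2: add RED to get RR; options L={ (no moves) } R={ -1 0 } = -2
step 3: add BLUE to get RRB; options L={ -2 } R={ -1 0 } = -3/2
step 4: add RED to get RRBR; options L={ -2 } R={ -3/2 -1 0 } = -7/4
step 5: add BLUE to get RRBRB; options L={ -2 -7/4 } R={ -3/2 -1 0 } = -13/8
step 6: add RED to get RRBRBR; options L={ -2 -7/4 } R={ -13/8 -3/2 -1 0 } = -27/16
step 7: add RED to get RRBRBRR; options L={ -2 -7/4 } R={ -27/16 -13/8 -3/2 -1 0 } = -55/32
step 8: add RED to get RRBRBRRR; options L={ -2 -7/4 } R={ -55/32 -27/16 -13/8 -3/2 -1 0 } = -111/64
step 9: add BLUE to get RRBRBRRRB; options L={ -2 -7/4 -111/64 } R={ -55/32 -27/16 -13/8 -3/2 -1 0 } = -221/128
step 10: add RED to get RRBRBRRRBR; options L={ -2 -7/4 -111/64 } R={ -221/128 -55/32 -27/16 -13/8 -3/2 -1 0 } = -443/256
step 11: add BLUE to get RRBRBRRRBRB; options L={ -2 -7/4 -111/64 -443/256 } R={ -221/128 -55/32 -27/16 -13/8 -3/2 -1 0 } = -885/512
step 12: add BLUE to get RRBRBRRRBRBB; options L={ -2 -7/4 -111/64 -443/256 -885/512 } R={ -221/128 -55/32 -27/16 -13/8 -3/2 -1 0 } = -1769/1024
step 13: add BLUE to get RRBRBRRRBRBBB; options L={ -2 -7/4 -111/64 -443/256 -885/512 -1769/1024 } R={ -221/128 -55/32 -27/16 -13/8 -3/2 -1 0 } = -3537/2048
step 14: add BLUE to get RRBRBRRRBRBBBB; options L={ -2 -7/4 -111/64 -443/256 -885/512 -1769/1024 -3537/2048 } R={ -221/128 -55/32 -27/16 -13/8 -3/2 -1 0 } = -7073/4096
step 15: add BLUE to get RRBRBRRRBRBBBBB; options L={ -2 -7/4 -111/64 -443/256 -885/512 -1769/1024 -3537/2048 -7073/4096 } R={ -221/128 -55/32 -27/16 -13/8 -3/2 -1 0 } = -14145/8192

-14145/8192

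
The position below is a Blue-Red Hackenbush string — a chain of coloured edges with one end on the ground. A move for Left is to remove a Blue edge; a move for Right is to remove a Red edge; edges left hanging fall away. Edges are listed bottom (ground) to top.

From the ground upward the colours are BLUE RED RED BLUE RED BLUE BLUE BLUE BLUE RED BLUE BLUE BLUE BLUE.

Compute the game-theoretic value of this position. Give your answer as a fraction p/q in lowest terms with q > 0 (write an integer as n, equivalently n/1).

3039/8192

value_1 [B]  L=[0]  R=[none]  — 1
value_2 [BR]  L=[0]  R=[1]  — 1/2
value_3 [BRR]  L=[0]  R=[1/2,1]  — 1/4
value_4 [BRRB]  L=[0,1/4]  R=[1/2,1]  — 3/8
value_5 [BRRBR]  L=[0,1/4]  R=[3/8,1/2,1]  — 5/16
value_6 [BRRBRB]  L=[0,1/4,5/16]  R=[3/8,1/2,1]  — 11/32
value_7 [BRRBRBB]  L=[0,1/4,5/16,11/32]  R=[3/8,1/2,1]  — 23/64
value_8 [BRRBRBBB]  L=[0,1/4,5/16,11/32,23/64]  R=[3/8,1/2,1]  — 47/128
value_9 [BRRBRBBBB]  L=[0,1/4,5/16,11/32,23/64,47/128]  R=[3/8,1/2,1]  — 95/256
value_10 [BRRBRBBBBR]  L=[0,1/4,5/16,11/32,23/64,47/128]  R=[95/256,3/8,1/2,1]  — 189/512
value_11 [BRRBRBBBBRB]  L=[0,1/4,5/16,11/32,23/64,47/128,189/512]  R=[95/256,3/8,1/2,1]  — 379/1024
value_12 [BRRBRBBBBRBB]  L=[0,1/4,5/16,11/32,23/64,47/128,189/512,379/1024]  R=[95/256,3/8,1/2,1]  — 759/2048
value_13 [BRRBRBBBBRBBB]  L=[0,1/4,5/16,11/32,23/64,47/128,189/512,379/1024,759/2048]  R=[95/256,3/8,1/2,1]  — 1519/4096
value_14 [BRRBRBBBBRBBBB]  L=[0,1/4,5/16,11/32,23/64,47/128,189/512,379/1024,759/2048,1519/4096]  R=[95/256,3/8,1/2,1]  — 3039/8192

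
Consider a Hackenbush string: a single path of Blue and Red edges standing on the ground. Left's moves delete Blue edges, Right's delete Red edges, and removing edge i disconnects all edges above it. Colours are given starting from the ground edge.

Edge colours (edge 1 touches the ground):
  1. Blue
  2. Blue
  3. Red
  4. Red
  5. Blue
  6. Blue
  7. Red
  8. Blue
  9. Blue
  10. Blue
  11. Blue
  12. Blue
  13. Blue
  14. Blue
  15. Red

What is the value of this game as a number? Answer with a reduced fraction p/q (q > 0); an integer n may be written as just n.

Prefix values for Blue Blue Red Red Blue Blue Red Blue Blue Blue Blue Blue Blue Blue Red via {L|R} + simplicity:
1 of 15 · B · max L 0 · min R +∞ so 1
2 of 15 · BB · max L 1 · min R +∞ so 2
3 of 15 · BBR · max L 1 · min R 2 so 3/2
4 of 15 · BBRR · max L 1 · min R 3/2 so 5/4
5 of 15 · BBRRB · max L 5/4 · min R 3/2 so 11/8
6 of 15 · BBRRBB · max L 11/8 · min R 3/2 so 23/16
7 of 15 · BBRRBBR · max L 11/8 · min R 23/16 so 45/32
8 of 15 · BBRRBBRB · max L 45/32 · min R 23/16 so 91/64
9 of 15 · BBRRBBRBB · max L 91/64 · min R 23/16 so 183/128
10 of 15 · BBRRBBRBBB · max L 183/128 · min R 23/16 so 367/256
11 of 15 · BBRRBBRBBBB · max L 367/256 · min R 23/16 so 735/512
12 of 15 · BBRRBBRBBBBB · max L 735/512 · min R 23/16 so 1471/1024
13 of 15 · BBRRBBRBBBBBB · max L 1471/1024 · min R 23/16 so 2943/2048
14 of 15 · BBRRBBRBBBBBBB · max L 2943/2048 · min R 23/16 so 5887/4096
15 of 15 · BBRRBBRBBBBBBBR · max L 2943/2048 · min R 5887/4096 so 11773/8192

11773/8192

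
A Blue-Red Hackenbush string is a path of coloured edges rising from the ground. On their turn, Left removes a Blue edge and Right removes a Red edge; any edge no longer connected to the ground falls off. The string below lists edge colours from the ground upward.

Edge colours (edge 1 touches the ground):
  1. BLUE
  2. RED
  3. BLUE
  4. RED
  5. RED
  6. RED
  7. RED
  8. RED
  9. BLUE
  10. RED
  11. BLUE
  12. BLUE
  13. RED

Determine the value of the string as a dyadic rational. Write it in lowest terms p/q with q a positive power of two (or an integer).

2093/4096

Recurse on prefixes of the 13-edge string BLUE RED BLUE RED RED RED RED RED BLUE RED BLUE BLUE RED:
B: Left { 0 }, Right { ∅ } → simplest 1
BR: Left { 0 }, Right { 1 } → simplest 1/2
BRB: Left { 0,1/2 }, Right { 1 } → simplest 3/4
BRBR: Left { 0,1/2 }, Right { 3/4,1 } → simplest 5/8
BRBRR: Left { 0,1/2 }, Right { 5/8,3/4,1 } → simplest 9/16
BRBRRR: Left { 0,1/2 }, Right { 9/16,5/8,3/4,1 } → simplest 17/32
BRBRRRR: Left { 0,1/2 }, Right { 17/32,9/16,5/8,3/4,1 } → simplest 33/64
BRBRRRRR: Left { 0,1/2 }, Right { 33/64,17/32,9/16,5/8,3/4,1 } → simplest 65/128
BRBRRRRRB: Left { 0,1/2,65/128 }, Right { 33/64,17/32,9/16,5/8,3/4,1 } → simplest 131/256
BRBRRRRRBR: Left { 0,1/2,65/128 }, Right { 131/256,33/64,17/32,9/16,5/8,3/4,1 } → simplest 261/512
BRBRRRRRBRB: Left { 0,1/2,65/128,261/512 }, Right { 131/256,33/64,17/32,9/16,5/8,3/4,1 } → simplest 523/1024
BRBRRRRRBRBB: Left { 0,1/2,65/128,261/512,523/1024 }, Right { 131/256,33/64,17/32,9/16,5/8,3/4,1 } → simplest 1047/2048
BRBRRRRRBRBBR: Left { 0,1/2,65/128,261/512,523/1024 }, Right { 1047/2048,131/256,33/64,17/32,9/16,5/8,3/4,1 } → simplest 2093/4096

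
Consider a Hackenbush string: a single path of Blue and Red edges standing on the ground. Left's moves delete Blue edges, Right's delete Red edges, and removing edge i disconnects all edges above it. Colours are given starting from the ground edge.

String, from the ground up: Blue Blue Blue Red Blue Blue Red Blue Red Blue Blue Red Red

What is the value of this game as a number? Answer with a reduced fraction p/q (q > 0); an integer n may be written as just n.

B: Left { 0 }, Right { ∅ } → simplest 1
BB: Left { 0; 1 }, Right { ∅ } → simplest 2
BBB: Left { 0; 1; 2 }, Right { ∅ } → simplest 3
BBBR: Left { 0; 1; 2 }, Right { 3 } → simplest 5/2
BBBRB: Left { 0; 1; 2; 5/2 }, Right { 3 } → simplest 11/4
BBBRBB: Left { 0; 1; 2; 5/2; 11/4 }, Right { 3 } → simplest 23/8
BBBRBBR: Left { 0; 1; 2; 5/2; 11/4 }, Right { 23/8; 3 } → simplest 45/16
BBBRBBRB: Left { 0; 1; 2; 5/2; 11/4; 45/16 }, Right { 23/8; 3 } → simplest 91/32
BBBRBBRBR: Left { 0; 1; 2; 5/2; 11/4; 45/16 }, Right { 91/32; 23/8; 3 } → simplest 181/64
BBBRBBRBRB: Left { 0; 1; 2; 5/2; 11/4; 45/16; 181/64 }, Right { 91/32; 23/8; 3 } → simplest 363/128
BBBRBBRBRBB: Left { 0; 1; 2; 5/2; 11/4; 45/16; 181/64; 363/128 }, Right { 91/32; 23/8; 3 } → simplest 727/256
BBBRBBRBRBBR: Left { 0; 1; 2; 5/2; 11/4; 45/16; 181/64; 363/128 }, Right { 727/256; 91/32; 23/8; 3 } → simplest 1453/512
BBBRBBRBRBBRR: Left { 0; 1; 2; 5/2; 11/4; 45/16; 181/64; 363/128 }, Right { 1453/512; 727/256; 91/32; 23/8; 3 } → simplest 2905/1024

2905/1024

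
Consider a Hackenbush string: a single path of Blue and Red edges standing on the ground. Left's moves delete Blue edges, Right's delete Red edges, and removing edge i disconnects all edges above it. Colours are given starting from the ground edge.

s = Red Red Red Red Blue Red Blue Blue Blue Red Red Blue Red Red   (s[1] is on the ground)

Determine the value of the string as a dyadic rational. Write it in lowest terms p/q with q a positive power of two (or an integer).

-3639/1024

v(R) = { ∅ | 0 } → -1
v(RR) = { ∅ | -1,0 } → -2
v(RRR) = { ∅ | -2,-1,0 } → -3
v(RRRR) = { ∅ | -3,-2,-1,0 } → -4
v(RRRRB) = { -4 | -3,-2,-1,0 } → -7/2
v(RRRRBR) = { -4 | -7/2,-3,-2,-1,0 } → -15/4
v(RRRRBRB) = { -4,-15/4 | -7/2,-3,-2,-1,0 } → -29/8
v(RRRRBRBB) = { -4,-15/4,-29/8 | -7/2,-3,-2,-1,0 } → -57/16
v(RRRRBRBBB) = { -4,-15/4,-29/8,-57/16 | -7/2,-3,-2,-1,0 } → -113/32
v(RRRRBRBBBR) = { -4,-15/4,-29/8,-57/16 | -113/32,-7/2,-3,-2,-1,0 } → -227/64
v(RRRRBRBBBRR) = { -4,-15/4,-29/8,-57/16 | -227/64,-113/32,-7/2,-3,-2,-1,0 } → -455/128
v(RRRRBRBBBRRB) = { -4,-15/4,-29/8,-57/16,-455/128 | -227/64,-113/32,-7/2,-3,-2,-1,0 } → -909/256
v(RRRRBRBBBRRBR) = { -4,-15/4,-29/8,-57/16,-455/128 | -909/256,-227/64,-113/32,-7/2,-3,-2,-1,0 } → -1819/512
v(RRRRBRBBBRRBRR) = { -4,-15/4,-29/8,-57/16,-455/128 | -1819/512,-909/256,-227/64,-113/32,-7/2,-3,-2,-1,0 } → -3639/1024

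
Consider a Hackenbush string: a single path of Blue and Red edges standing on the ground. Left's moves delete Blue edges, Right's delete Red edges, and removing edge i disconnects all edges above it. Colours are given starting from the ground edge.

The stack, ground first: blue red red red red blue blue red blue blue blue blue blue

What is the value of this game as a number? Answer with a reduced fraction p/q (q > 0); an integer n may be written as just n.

447/4096

1 of 13 · b · max L 0 · min R +∞ -> 1
2 of 13 · br · max L 0 · min R 1 -> 1/2
3 of 13 · brr · max L 0 · min R 1/2 -> 1/4
4 of 13 · brrr · max L 0 · min R 1/4 -> 1/8
5 of 13 · brrrr · max L 0 · min R 1/8 -> 1/16
6 of 13 · brrrrb · max L 1/16 · min R 1/8 -> 3/32
7 of 13 · brrrrbb · max L 3/32 · min R 1/8 -> 7/64
8 of 13 · brrrrbbr · max L 3/32 · min R 7/64 -> 13/128
9 of 13 · brrrrbbrb · max L 13/128 · min R 7/64 -> 27/256
10 of 13 · brrrrbbrbb · max L 27/256 · min R 7/64 -> 55/512
11 of 13 · brrrrbbrbbb · max L 55/512 · min R 7/64 -> 111/1024
12 of 13 · brrrrbbrbbbb · max L 111/1024 · min R 7/64 -> 223/2048
13 of 13 · brrrrbbrbbbbb · max L 223/2048 · min R 7/64 -> 447/4096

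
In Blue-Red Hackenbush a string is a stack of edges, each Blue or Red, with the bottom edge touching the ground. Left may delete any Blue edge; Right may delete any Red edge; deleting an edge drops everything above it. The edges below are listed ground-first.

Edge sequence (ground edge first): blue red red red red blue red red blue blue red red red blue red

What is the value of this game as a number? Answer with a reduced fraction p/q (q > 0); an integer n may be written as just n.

edge 1 of 15 (blue): { 0 | ∅ } -> 1
edge 2 of 15 (red): { 0 | 1 } -> 1/2
edge 3 of 15 (red): { 0 | 1/2, 1 } -> 1/4
edge 4 of 15 (red): { 0 | 1/4, 1/2, 1 } -> 1/8
edge 5 of 15 (red): { 0 | 1/8, 1/4, 1/2, 1 } -> 1/16
edge 6 of 15 (blue): { 0, 1/16 | 1/8, 1/4, 1/2, 1 } -> 3/32
edge 7 of 15 (red): { 0, 1/16 | 3/32, 1/8, 1/4, 1/2, 1 } -> 5/64
edge 8 of 15 (red): { 0, 1/16 | 5/64, 3/32, 1/8, 1/4, 1/2, 1 } -> 9/128
edge 9 of 15 (blue): { 0, 1/16, 9/128 | 5/64, 3/32, 1/8, 1/4, 1/2, 1 } -> 19/256
edge 10 of 15 (blue): { 0, 1/16, 9/128, 19/256 | 5/64, 3/32, 1/8, 1/4, 1/2, 1 } -> 39/512
edge 11 of 15 (red): { 0, 1/16, 9/128, 19/256 | 39/512, 5/64, 3/32, 1/8, 1/4, 1/2, 1 } -> 77/1024
edge 12 of 15 (red): { 0, 1/16, 9/128, 19/256 | 77/1024, 39/512, 5/64, 3/32, 1/8, 1/4, 1/2, 1 } -> 153/2048
edge 13 of 15 (red): { 0, 1/16, 9/128, 19/256 | 153/2048, 77/1024, 39/512, 5/64, 3/32, 1/8, 1/4, 1/2, 1 } -> 305/4096
edge 14 of 15 (blue): { 0, 1/16, 9/128, 19/256, 305/4096 | 153/2048, 77/1024, 39/512, 5/64, 3/32, 1/8, 1/4, 1/2, 1 } -> 611/8192
edge 15 of 15 (red): { 0, 1/16, 9/128, 19/256, 305/4096 | 611/8192, 153/2048, 77/1024, 39/512, 5/64, 3/32, 1/8, 1/4, 1/2, 1 } -> 1221/16384

1221/16384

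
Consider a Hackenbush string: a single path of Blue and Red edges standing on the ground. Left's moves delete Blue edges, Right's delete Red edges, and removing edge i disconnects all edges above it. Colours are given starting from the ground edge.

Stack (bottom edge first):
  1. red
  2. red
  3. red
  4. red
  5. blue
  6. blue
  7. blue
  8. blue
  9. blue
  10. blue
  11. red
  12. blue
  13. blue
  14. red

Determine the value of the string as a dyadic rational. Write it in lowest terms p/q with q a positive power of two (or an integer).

Recurse on prefixes of the 14-edge string red red red red blue blue blue blue blue blue red blue blue red:
r: Left { — }, Right { 0 } — simplest -1
rr: Left { — }, Right { -1, 0 } — simplest -2
rrr: Left { — }, Right { -2, -1, 0 } — simplest -3
rrrr: Left { — }, Right { -3, -2, -1, 0 } — simplest -4
rrrrb: Left { -4 }, Right { -3, -2, -1, 0 } — simplest -7/2
rrrrbb: Left { -4, -7/2 }, Right { -3, -2, -1, 0 } — simplest -13/4
rrrrbbb: Left { -4, -7/2, -13/4 }, Right { -3, -2, -1, 0 } — simplest -25/8
rrrrbbbb: Left { -4, -7/2, -13/4, -25/8 }, Right { -3, -2, -1, 0 } — simplest -49/16
rrrrbbbbb: Left { -4, -7/2, -13/4, -25/8, -49/16 }, Right { -3, -2, -1, 0 } — simplest -97/32
rrrrbbbbbb: Left { -4, -7/2, -13/4, -25/8, -49/16, -97/32 }, Right { -3, -2, -1, 0 } — simplest -193/64
rrrrbbbbbbr: Left { -4, -7/2, -13/4, -25/8, -49/16, -97/32 }, Right { -193/64, -3, -2, -1, 0 } — simplest -387/128
rrrrbbbbbbrb: Left { -4, -7/2, -13/4, -25/8, -49/16, -97/32, -387/128 }, Right { -193/64, -3, -2, -1, 0 } — simplest -773/256
rrrrbbbbbbrbb: Left { -4, -7/2, -13/4, -25/8, -49/16, -97/32, -387/128, -773/256 }, Right { -193/64, -3, -2, -1, 0 } — simplest -1545/512
rrrrbbbbbbrbbr: Left { -4, -7/2, -13/4, -25/8, -49/16, -97/32, -387/128, -773/256 }, Right { -1545/512, -193/64, -3, -2, -1, 0 } — simplest -3091/1024

-3091/1024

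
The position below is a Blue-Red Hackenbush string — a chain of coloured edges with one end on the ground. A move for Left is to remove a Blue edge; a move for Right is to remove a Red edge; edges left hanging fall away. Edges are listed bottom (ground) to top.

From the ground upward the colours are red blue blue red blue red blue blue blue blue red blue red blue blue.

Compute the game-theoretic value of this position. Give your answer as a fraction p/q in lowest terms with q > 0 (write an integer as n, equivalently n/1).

edge 1 of 15 (red): {  | 0 } — -1
edge 2 of 15 (blue): { -1 | 0 } — -1/2
edge 3 of 15 (blue): { -1; -1/2 | 0 } — -1/4
edge 4 of 15 (red): { -1; -1/2 | -1/4; 0 } — -3/8
edge 5 of 15 (blue): { -1; -1/2; -3/8 | -1/4; 0 } — -5/16
edge 6 of 15 (red): { -1; -1/2; -3/8 | -5/16; -1/4; 0 } — -11/32
edge 7 of 15 (blue): { -1; -1/2; -3/8; -11/32 | -5/16; -1/4; 0 } — -21/64
edge 8 of 15 (blue): { -1; -1/2; -3/8; -11/32; -21/64 | -5/16; -1/4; 0 } — -41/128
edge 9 of 15 (blue): { -1; -1/2; -3/8; -11/32; -21/64; -41/128 | -5/16; -1/4; 0 } — -81/256
edge 10 of 15 (blue): { -1; -1/2; -3/8; -11/32; -21/64; -41/128; -81/256 | -5/16; -1/4; 0 } — -161/512
edge 11 of 15 (red): { -1; -1/2; -3/8; -11/32; -21/64; -41/128; -81/256 | -161/512; -5/16; -1/4; 0 } — -323/1024
edge 12 of 15 (blue): { -1; -1/2; -3/8; -11/32; -21/64; -41/128; -81/256; -323/1024 | -161/512; -5/16; -1/4; 0 } — -645/2048
edge 13 of 15 (red): { -1; -1/2; -3/8; -11/32; -21/64; -41/128; -81/256; -323/1024 | -645/2048; -161/512; -5/16; -1/4; 0 } — -1291/4096
edge 14 of 15 (blue): { -1; -1/2; -3/8; -11/32; -21/64; -41/128; -81/256; -323/1024; -1291/4096 | -645/2048; -161/512; -5/16; -1/4; 0 } — -2581/8192
edge 15 of 15 (blue): { -1; -1/2; -3/8; -11/32; -21/64; -41/128; -81/256; -323/1024; -1291/4096; -2581/8192 | -645/2048; -161/512; -5/16; -1/4; 0 } — -5161/16384

-5161/16384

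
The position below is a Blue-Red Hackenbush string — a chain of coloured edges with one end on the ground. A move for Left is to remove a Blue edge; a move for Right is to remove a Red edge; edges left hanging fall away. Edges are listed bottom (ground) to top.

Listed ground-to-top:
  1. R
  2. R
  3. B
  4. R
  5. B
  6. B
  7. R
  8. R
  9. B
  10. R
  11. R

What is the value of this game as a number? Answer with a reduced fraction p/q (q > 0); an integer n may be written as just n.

Build val(s[:k]) for k = 1..11, string s = R R B R B B R R B R R.
val(R) = { — | 0 } -> -1
val(RR) = { — | -1; 0 } -> -2
val(RRB) = { -2 | -1; 0 } -> -3/2
val(RRBR) = { -2 | -3/2; -1; 0 } -> -7/4
val(RRBRB) = { -2; -7/4 | -3/2; -1; 0 } -> -13/8
val(RRBRBB) = { -2; -7/4; -13/8 | -3/2; -1; 0 } -> -25/16
val(RRBRBBR) = { -2; -7/4; -13/8 | -25/16; -3/2; -1; 0 } -> -51/32
val(RRBRBBRR) = { -2; -7/4; -13/8 | -51/32; -25/16; -3/2; -1; 0 } -> -103/64
val(RRBRBBRRB) = { -2; -7/4; -13/8; -103/64 | -51/32; -25/16; -3/2; -1; 0 } -> -205/128
val(RRBRBBRRBR) = { -2; -7/4; -13/8; -103/64 | -205/128; -51/32; -25/16; -3/2; -1; 0 } -> -411/256
val(RRBRBBRRBRR) = { -2; -7/4; -13/8; -103/64 | -411/256; -205/128; -51/32; -25/16; -3/2; -1; 0 } -> -823/512

-823/512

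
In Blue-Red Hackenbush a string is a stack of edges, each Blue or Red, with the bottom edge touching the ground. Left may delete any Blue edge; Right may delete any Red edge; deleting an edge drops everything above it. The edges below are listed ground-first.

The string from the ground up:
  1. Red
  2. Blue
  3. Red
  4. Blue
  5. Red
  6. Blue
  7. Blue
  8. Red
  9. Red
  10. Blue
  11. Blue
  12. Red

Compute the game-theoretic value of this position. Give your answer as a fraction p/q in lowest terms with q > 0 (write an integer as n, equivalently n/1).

Prefix values for Red Blue Red Blue Red Blue Blue Red Red Blue Blue Red via {L|R} + simplicity:
v_1 [R]  L=[(no moves)]  R=[0]  so -1
v_2 [RB]  L=[-1]  R=[0]  so -1/2
v_3 [RBR]  L=[-1]  R=[-1/2,0]  so -3/4
v_4 [RBRB]  L=[-1,-3/4]  R=[-1/2,0]  so -5/8
v_5 [RBRBR]  L=[-1,-3/4]  R=[-5/8,-1/2,0]  so -11/16
v_6 [RBRBRB]  L=[-1,-3/4,-11/16]  R=[-5/8,-1/2,0]  so -21/32
v_7 [RBRBRBB]  L=[-1,-3/4,-11/16,-21/32]  R=[-5/8,-1/2,0]  so -41/64
v_8 [RBRBRBBR]  L=[-1,-3/4,-11/16,-21/32]  R=[-41/64,-5/8,-1/2,0]  so -83/128
v_9 [RBRBRBBRR]  L=[-1,-3/4,-11/16,-21/32]  R=[-83/128,-41/64,-5/8,-1/2,0]  so -167/256
v_10 [RBRBRBBRRB]  L=[-1,-3/4,-11/16,-21/32,-167/256]  R=[-83/128,-41/64,-5/8,-1/2,0]  so -333/512
v_11 [RBRBRBBRRBB]  L=[-1,-3/4,-11/16,-21/32,-167/256,-333/512]  R=[-83/128,-41/64,-5/8,-1/2,0]  so -665/1024
v_12 [RBRBRBBRRBBR]  L=[-1,-3/4,-11/16,-21/32,-167/256,-333/512]  R=[-665/1024,-83/128,-41/64,-5/8,-1/2,0]  so -1331/2048

-1331/2048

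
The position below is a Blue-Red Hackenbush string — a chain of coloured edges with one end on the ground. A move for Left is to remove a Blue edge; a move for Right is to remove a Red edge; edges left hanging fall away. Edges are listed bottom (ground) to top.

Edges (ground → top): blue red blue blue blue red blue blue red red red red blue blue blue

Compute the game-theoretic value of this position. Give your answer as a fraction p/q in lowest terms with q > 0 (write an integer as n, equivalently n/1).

Recurse on prefixes of the 15-edge string blue red blue blue blue red blue blue red red red red blue blue blue:
G(b) = { 0 | — } = 1
G(br) = { 0 | 1 } = 1/2
G(brb) = { 0; 1/2 | 1 } = 3/4
G(brbb) = { 0; 1/2; 3/4 | 1 } = 7/8
G(brbbb) = { 0; 1/2; 3/4; 7/8 | 1 } = 15/16
G(brbbbr) = { 0; 1/2; 3/4; 7/8 | 15/16; 1 } = 29/32
G(brbbbrb) = { 0; 1/2; 3/4; 7/8; 29/32 | 15/16; 1 } = 59/64
G(brbbbrbb) = { 0; 1/2; 3/4; 7/8; 29/32; 59/64 | 15/16; 1 } = 119/128
G(brbbbrbbr) = { 0; 1/2; 3/4; 7/8; 29/32; 59/64 | 119/128; 15/16; 1 } = 237/256
G(brbbbrbbrr) = { 0; 1/2; 3/4; 7/8; 29/32; 59/64 | 237/256; 119/128; 15/16; 1 } = 473/512
G(brbbbrbbrrr) = { 0; 1/2; 3/4; 7/8; 29/32; 59/64 | 473/512; 237/256; 119/128; 15/16; 1 } = 945/1024
G(brbbbrbbrrrr) = { 0; 1/2; 3/4; 7/8; 29/32; 59/64 | 945/1024; 473/512; 237/256; 119/128; 15/16; 1 } = 1889/2048
G(brbbbrbbrrrrb) = { 0; 1/2; 3/4; 7/8; 29/32; 59/64; 1889/2048 | 945/1024; 473/512; 237/256; 119/128; 15/16; 1 } = 3779/4096
G(brbbbrbbrrrrbb) = { 0; 1/2; 3/4; 7/8; 29/32; 59/64; 1889/2048; 3779/4096 | 945/1024; 473/512; 237/256; 119/128; 15/16; 1 } = 7559/8192
G(brbbbrbbrrrrbbb) = { 0; 1/2; 3/4; 7/8; 29/32; 59/64; 1889/2048; 3779/4096; 7559/8192 | 945/1024; 473/512; 237/256; 119/128; 15/16; 1 } = 15119/16384

15119/16384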